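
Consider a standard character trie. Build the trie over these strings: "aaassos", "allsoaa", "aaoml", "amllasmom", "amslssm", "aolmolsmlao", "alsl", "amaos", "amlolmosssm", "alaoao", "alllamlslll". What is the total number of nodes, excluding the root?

64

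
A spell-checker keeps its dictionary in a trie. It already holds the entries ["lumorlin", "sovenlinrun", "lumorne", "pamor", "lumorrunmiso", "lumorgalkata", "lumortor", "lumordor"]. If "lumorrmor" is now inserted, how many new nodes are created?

3

The longest prefix of "lumorrmor" already in the trie is "lumorr" (length 6).
So 9 − 6 = 3 new nodes.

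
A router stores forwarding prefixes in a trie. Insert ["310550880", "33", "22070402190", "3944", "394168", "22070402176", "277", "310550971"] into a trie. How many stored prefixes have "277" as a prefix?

1

Traverse to the node for "277", then collect every word in that subtree.
Matches: "277"
Count: 1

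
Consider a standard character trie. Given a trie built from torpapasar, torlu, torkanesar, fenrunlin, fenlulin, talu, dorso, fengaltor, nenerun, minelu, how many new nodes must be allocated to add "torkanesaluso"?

"torkanesa" is already a path in the trie; the remaining "luso" must be added.
So 13 − 9 = 4 new nodes.

4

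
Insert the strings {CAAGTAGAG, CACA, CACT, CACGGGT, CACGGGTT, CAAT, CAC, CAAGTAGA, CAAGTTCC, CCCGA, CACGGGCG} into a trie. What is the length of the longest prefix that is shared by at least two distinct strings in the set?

Equivalently: take the maximum, over all pairs, of their longest common prefix length.
e.g. "CAAGTAGA" and "CAAGTAGAG" share the prefix "CAAGTAGA" of length 8; no pair shares a longer one.
Longest shared-prefix length: 8

8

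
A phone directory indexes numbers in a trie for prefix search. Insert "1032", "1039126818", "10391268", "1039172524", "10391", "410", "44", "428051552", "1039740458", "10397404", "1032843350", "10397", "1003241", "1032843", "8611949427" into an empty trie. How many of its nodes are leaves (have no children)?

9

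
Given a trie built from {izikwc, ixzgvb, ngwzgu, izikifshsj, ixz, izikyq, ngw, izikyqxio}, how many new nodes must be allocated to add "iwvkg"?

"i" is already a path in the trie; the remaining "wvkg" must be added.
Each of the 4 remaining characters creates one node.

4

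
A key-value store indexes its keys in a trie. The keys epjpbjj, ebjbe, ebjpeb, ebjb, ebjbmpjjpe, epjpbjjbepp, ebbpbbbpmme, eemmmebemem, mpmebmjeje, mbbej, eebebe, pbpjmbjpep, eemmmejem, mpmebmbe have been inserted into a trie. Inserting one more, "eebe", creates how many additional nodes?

0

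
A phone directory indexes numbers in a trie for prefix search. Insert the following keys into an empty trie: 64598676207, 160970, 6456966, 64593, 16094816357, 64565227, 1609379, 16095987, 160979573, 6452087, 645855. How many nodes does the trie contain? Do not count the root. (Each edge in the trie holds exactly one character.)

Count nodes per top-level branch (shared prefixes stored once):
  '1'-branch (1609379, 16094816357, 16095987, 160970, 160979573): 24 nodes
  '6'-branch (6452087, 64565227, 6456966, 645855, 64593, 64598676207): 27 nodes
Sum: 51

51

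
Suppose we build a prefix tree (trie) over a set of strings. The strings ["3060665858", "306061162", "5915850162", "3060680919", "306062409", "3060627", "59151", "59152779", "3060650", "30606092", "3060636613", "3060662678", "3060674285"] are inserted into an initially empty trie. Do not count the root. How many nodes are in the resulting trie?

58

Insert word by word; a character creates a node only if that edge doesn't already exist:
  "3060665858" → 10 new (3, 0, 6, 0, 6, 6, 5, 8, 5, 8)
  "306061162" → prefix "30606" already present; 4 new (1, 1, 6, 2)
  "5915850162" → 10 new (5, 9, 1, 5, 8, 5, 0, 1, 6, 2)
  "3060680919" → prefix "30606" already present; 5 new (8, 0, 9, 1, 9)
  "306062409" → prefix "30606" already present; 4 new (2, 4, 0, 9)
  "3060627" → prefix "306062" already present; 1 new (7)
  "59151" → prefix "5915" already present; 1 new (1)
  "59152779" → prefix "5915" already present; 4 new (2, 7, 7, 9)
  "3060650" → prefix "30606" already present; 2 new (5, 0)
  "30606092" → prefix "30606" already present; 3 new (0, 9, 2)
  "3060636613" → prefix "30606" already present; 5 new (3, 6, 6, 1, 3)
  "3060662678" → prefix "306066" already present; 4 new (2, 6, 7, 8)
  "3060674285" → prefix "30606" already present; 5 new (7, 4, 2, 8, 5)
Total nodes = 10 + 4 + 10 + 5 + 4 + 1 + 1 + 4 + 2 + 3 + 5 + 4 + 5 = 58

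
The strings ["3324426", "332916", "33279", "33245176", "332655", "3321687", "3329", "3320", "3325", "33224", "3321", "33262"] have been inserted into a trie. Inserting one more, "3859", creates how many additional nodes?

"3" is already a path in the trie; the remaining "859" must be added.
New nodes needed: |"3859"| − 1 = 4 − 1 = 3.

3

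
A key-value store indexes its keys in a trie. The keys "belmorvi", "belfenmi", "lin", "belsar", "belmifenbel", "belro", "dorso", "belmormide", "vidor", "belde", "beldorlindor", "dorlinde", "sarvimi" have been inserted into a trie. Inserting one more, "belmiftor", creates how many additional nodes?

3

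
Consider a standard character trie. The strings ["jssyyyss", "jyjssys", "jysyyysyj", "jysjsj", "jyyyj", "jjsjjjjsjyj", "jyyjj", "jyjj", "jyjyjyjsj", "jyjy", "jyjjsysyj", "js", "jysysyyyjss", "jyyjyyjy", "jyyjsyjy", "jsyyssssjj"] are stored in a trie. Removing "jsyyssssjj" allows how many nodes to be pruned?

8

A node on "jsyyssssjj"'s path can go only if nothing else ends at it or branches off below it.
The suffix "yyssssjj" (8 nodes) is used only by "jsyyssssjj"; the node for "js" still has the child "s", so pruning stops there.
Nodes removed: 8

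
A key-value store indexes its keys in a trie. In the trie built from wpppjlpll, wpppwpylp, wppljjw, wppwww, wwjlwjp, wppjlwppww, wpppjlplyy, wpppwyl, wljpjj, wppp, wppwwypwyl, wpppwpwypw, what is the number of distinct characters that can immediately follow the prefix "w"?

Follow the path "w" to its node, then look at its outgoing edges.
Distinct next characters after "w": l, p, w.
That node has 3 child edges.

3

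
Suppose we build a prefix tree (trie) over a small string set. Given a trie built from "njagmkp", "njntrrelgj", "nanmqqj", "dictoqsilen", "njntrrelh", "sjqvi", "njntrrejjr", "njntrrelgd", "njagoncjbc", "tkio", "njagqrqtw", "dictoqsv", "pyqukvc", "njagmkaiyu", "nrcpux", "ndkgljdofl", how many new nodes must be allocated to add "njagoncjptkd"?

The longest prefix of "njagoncjptkd" already in the trie is "njagoncj" (length 8).
New nodes needed: |"njagoncjptkd"| − 8 = 12 − 8 = 4.

4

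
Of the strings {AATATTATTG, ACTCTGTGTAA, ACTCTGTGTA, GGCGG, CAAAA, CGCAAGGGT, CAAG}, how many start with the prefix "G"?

1

Filter for entries beginning with "G":
Matches: "GGCGG"
Count: 1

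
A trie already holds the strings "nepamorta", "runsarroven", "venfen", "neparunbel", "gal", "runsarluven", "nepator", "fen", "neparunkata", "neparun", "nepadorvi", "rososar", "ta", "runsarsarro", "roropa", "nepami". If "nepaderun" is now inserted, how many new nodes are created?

The longest prefix of "nepaderun" already in the trie is "nepad" (length 5).
New nodes needed: |"nepaderun"| − 5 = 9 − 5 = 4.

4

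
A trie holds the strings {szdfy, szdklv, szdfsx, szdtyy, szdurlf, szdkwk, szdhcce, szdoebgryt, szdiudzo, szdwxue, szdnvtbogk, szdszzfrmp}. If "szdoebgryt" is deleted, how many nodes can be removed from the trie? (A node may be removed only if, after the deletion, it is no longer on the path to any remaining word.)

Walk "szdoebgryt" from the leaf back toward the root, removing each node that no remaining word uses.
The suffix "oebgryt" (7 nodes) is used only by "szdoebgryt"; the node for "szd" still has the child "f", so pruning stops there.
Nodes removed: 7

7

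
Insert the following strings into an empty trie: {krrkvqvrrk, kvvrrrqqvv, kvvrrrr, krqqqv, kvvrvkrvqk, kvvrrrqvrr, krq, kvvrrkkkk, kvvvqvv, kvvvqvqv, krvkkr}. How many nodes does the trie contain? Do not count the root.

47

For each word, the new-node count is its length minus the longest prefix already in the trie:
  "krrkvqvrrk" → 10 new (k, r, r, k, v, q, v, r, r, k)
  "kvvrrrqqvv" → prefix "k" already present; 9 new (v, v, r, r, r, q, q, v, v)
  "kvvrrrr" → prefix "kvvrrr" already present; 1 new (r)
  "krqqqv" → prefix "kr" already present; 4 new (q, q, q, v)
  "kvvrvkrvqk" → prefix "kvvr" already present; 6 new (v, k, r, v, q, k)
  "kvvrrrqvrr" → prefix "kvvrrrq" already present; 3 new (v, r, r)
  "krq" → prefix "krq" already present; 0 new (none)
  "kvvrrkkkk" → prefix "kvvrr" already present; 4 new (k, k, k, k)
  "kvvvqvv" → prefix "kvv" already present; 4 new (v, q, v, v)
  "kvvvqvqv" → prefix "kvvvqv" already present; 2 new (q, v)
  "krvkkr" → prefix "kr" already present; 4 new (v, k, k, r)
Total nodes = 10 + 9 + 1 + 4 + 6 + 3 + 0 + 4 + 4 + 2 + 4 = 47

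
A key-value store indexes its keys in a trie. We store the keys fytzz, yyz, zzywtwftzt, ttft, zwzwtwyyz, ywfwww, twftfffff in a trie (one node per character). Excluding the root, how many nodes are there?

Insert word by word; a character creates a node only if that edge doesn't already exist:
  "fytzz" → 5 new (f, y, t, z, z)
  "yyz" → 3 new (y, y, z)
  "zzywtwftzt" → 10 new (z, z, y, w, t, w, f, t, z, t)
  "ttft" → 4 new (t, t, f, t)
  "zwzwtwyyz" → prefix "z" already present; 8 new (w, z, w, t, w, y, y, z)
  "ywfwww" → prefix "y" already present; 5 new (w, f, w, w, w)
  "twftfffff" → prefix "t" already present; 8 new (w, f, t, f, f, f, f, f)
Total nodes = 5 + 3 + 10 + 4 + 8 + 5 + 8 = 43

43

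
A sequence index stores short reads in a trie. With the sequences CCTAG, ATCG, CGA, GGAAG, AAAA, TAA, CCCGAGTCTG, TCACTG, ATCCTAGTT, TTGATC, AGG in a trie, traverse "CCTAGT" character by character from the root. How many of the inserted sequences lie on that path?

Traverse "CCTAGT" character by character; count nodes along the way that are marked as word ends.
Prefixes of the query that are stored words: "CCTAG"
Count: 1

1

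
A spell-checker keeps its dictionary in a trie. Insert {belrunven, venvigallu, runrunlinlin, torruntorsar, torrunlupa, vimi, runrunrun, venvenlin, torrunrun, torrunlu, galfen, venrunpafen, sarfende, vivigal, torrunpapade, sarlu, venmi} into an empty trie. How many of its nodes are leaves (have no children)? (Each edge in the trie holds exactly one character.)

16

A leaf is a node with no children — equivalently, the end of a word that is not a proper prefix of any other stored word.
Those words: "belrunven", "galfen", "runrunlinlin", "runrunrun", "sarfende", "sarlu", "torrunlupa", "torrunpapade", "torrunrun", "torruntorsar", "venmi", "venrunpafen", "venvenlin", "venvigallu", "vimi", "vivigal"
Leaf count: 16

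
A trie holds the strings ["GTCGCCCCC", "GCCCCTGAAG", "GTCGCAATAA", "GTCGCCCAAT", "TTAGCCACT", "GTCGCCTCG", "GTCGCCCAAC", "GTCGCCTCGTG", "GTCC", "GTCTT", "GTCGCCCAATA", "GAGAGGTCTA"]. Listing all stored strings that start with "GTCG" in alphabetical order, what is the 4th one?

GTCGCCCAATA

Words with prefix "GTCG", in lexicographic order: "GTCGCAATAA", "GTCGCCCAAC", "GTCGCCCAAT", "GTCGCCCAATA", "GTCGCCCCC", "GTCGCCTCG", "GTCGCCTCGTG"
Position 4: GTCGCCCAATA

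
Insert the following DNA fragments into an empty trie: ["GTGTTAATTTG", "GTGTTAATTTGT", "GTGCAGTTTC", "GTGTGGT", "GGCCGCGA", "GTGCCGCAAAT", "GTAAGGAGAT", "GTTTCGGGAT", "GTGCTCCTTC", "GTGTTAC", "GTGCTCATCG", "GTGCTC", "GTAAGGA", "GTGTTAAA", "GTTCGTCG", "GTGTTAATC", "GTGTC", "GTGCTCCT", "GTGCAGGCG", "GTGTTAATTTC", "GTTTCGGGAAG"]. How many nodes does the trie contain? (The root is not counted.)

77

Insert word by word; a character creates a node only if that edge doesn't already exist:
  "GTGTTAATTTG" → 11 new (G, T, G, T, T, A, A, T, T, T, G)
  "GTGTTAATTTGT" → prefix "GTGTTAATTTG" already present; 1 new (T)
  "GTGCAGTTTC" → prefix "GTG" already present; 7 new (C, A, G, T, T, T, C)
  "GTGTGGT" → prefix "GTGT" already present; 3 new (G, G, T)
  "GGCCGCGA" → prefix "G" already present; 7 new (G, C, C, G, C, G, A)
  "GTGCCGCAAAT" → prefix "GTGC" already present; 7 new (C, G, C, A, A, A, T)
  "GTAAGGAGAT" → prefix "GT" already present; 8 new (A, A, G, G, A, G, A, T)
  "GTTTCGGGAT" → prefix "GT" already present; 8 new (T, T, C, G, G, G, A, T)
  "GTGCTCCTTC" → prefix "GTGC" already present; 6 new (T, C, C, T, T, C)
  "GTGTTAC" → prefix "GTGTTA" already present; 1 new (C)
  "GTGCTCATCG" → prefix "GTGCTC" already present; 4 new (A, T, C, G)
  "GTGCTC" → prefix "GTGCTC" already present; 0 new (none)
  "GTAAGGA" → prefix "GTAAGGA" already present; 0 new (none)
  "GTGTTAAA" → prefix "GTGTTAA" already present; 1 new (A)
  "GTTCGTCG" → prefix "GTT" already present; 5 new (C, G, T, C, G)
  "GTGTTAATC" → prefix "GTGTTAAT" already present; 1 new (C)
  "GTGTC" → prefix "GTGT" already present; 1 new (C)
  "GTGCTCCT" → prefix "GTGCTCCT" already present; 0 new (none)
  "GTGCAGGCG" → prefix "GTGCAG" already present; 3 new (G, C, G)
  "GTGTTAATTTC" → prefix "GTGTTAATTT" already present; 1 new (C)
  "GTTTCGGGAAG" → prefix "GTTTCGGGA" already present; 2 new (A, G)
Total nodes = 11 + 1 + 7 + 3 + 7 + 7 + 8 + 8 + 6 + 1 + 4 + 0 + 0 + 1 + 5 + 1 + 1 + 0 + 3 + 1 + 2 = 77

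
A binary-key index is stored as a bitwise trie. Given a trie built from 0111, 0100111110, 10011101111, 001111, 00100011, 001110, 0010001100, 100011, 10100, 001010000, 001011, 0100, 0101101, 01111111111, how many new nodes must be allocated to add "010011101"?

2

Walking "010011101" from the root, the first 7 characters ("0100111") follow existing edges; "0" is the first miss.
New nodes needed: |"010011101"| − 7 = 9 − 7 = 2.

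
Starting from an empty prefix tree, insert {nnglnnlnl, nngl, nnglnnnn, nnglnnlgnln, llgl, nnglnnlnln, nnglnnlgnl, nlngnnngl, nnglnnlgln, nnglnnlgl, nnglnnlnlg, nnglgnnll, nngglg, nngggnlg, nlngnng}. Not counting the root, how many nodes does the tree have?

Count nodes per top-level branch (shared prefixes stored once):
  'l'-branch (llgl): 4 nodes
  'n'-branch (nlngnng, nlngnnngl, nngggnlg, nngglg, nngl, nnglgnnll, nnglnnlgl, nnglnnlgln, nnglnnlgnl, nnglnnlgnln, nnglnnlnl, nnglnnlnlg, nnglnnlnln, nnglnnnn): 40 nodes
Sum: 44

44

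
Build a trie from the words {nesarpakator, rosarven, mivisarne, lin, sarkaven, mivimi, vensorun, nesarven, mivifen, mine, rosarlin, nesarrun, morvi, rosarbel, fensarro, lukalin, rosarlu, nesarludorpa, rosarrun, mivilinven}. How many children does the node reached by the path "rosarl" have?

2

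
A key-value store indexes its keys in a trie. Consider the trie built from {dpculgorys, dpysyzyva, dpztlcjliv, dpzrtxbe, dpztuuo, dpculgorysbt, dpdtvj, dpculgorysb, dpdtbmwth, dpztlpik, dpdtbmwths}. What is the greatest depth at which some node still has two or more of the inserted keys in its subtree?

11

Equivalently: take the maximum, over all pairs, of their longest common prefix length.
e.g. "dpculgorysb" and "dpculgorysbt" share the prefix "dpculgorysb" of length 11; no pair shares a longer one.
Longest shared-prefix length: 11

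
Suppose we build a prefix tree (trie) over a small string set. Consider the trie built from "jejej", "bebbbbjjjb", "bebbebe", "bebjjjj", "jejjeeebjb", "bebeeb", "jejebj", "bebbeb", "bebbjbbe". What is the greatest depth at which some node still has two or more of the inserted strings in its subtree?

The deepest shared node is where two words last agree before diverging.
e.g. "bebbeb" and "bebbebe" share the prefix "bebbeb" of length 6; no pair shares a longer one.
Longest shared-prefix length: 6

6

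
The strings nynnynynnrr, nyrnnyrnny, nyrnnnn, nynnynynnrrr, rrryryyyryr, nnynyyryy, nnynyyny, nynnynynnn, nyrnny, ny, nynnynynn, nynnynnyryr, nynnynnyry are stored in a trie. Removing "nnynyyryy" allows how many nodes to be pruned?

3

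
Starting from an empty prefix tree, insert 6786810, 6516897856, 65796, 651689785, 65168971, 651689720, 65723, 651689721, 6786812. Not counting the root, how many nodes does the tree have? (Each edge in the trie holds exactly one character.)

26

Count nodes per top-level branch (shared prefixes stored once):
  '6'-branch (65168971, 651689720, 651689721, 651689785, 6516897856, 65723, 65796, 6786810, 6786812): 26 nodes
Sum: 26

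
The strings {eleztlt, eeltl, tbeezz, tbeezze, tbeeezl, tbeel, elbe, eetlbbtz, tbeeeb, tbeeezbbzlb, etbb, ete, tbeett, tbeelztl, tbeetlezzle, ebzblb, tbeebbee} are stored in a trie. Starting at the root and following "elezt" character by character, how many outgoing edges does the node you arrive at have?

1

The children of the "elezt" node are the distinct next characters among strings starting with "elezt".
Distinct next characters after "elezt": l.
That node has 1 child edge.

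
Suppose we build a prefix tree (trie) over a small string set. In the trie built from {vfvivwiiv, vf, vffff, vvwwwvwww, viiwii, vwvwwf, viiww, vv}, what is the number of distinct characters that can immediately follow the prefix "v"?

The children of the "v" node are the distinct next characters among strings starting with "v".
Characters that immediately follow "v" among the stored strings: {f, i, v, w}.
That node has 4 child edges.

4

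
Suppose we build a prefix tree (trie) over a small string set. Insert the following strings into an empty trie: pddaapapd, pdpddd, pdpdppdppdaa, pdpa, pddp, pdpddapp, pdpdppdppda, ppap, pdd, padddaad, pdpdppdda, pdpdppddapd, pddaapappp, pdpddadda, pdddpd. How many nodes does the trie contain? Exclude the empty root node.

For each word, the new-node count is its length minus the longest prefix already in the trie:
  "pddaapapd" → 9 new (p, d, d, a, a, p, a, p, d)
  "pdpddd" → prefix "pd" already present; 4 new (p, d, d, d)
  "pdpdppdppdaa" → prefix "pdpd" already present; 8 new (p, p, d, p, p, d, a, a)
  "pdpa" → prefix "pdp" already present; 1 new (a)
  "pddp" → prefix "pdd" already present; 1 new (p)
  "pdpddapp" → prefix "pdpdd" already present; 3 new (a, p, p)
  "pdpdppdppda" → prefix "pdpdppdppda" already present; 0 new (none)
  "ppap" → prefix "p" already present; 3 new (p, a, p)
  "pdd" → prefix "pdd" already present; 0 new (none)
  "padddaad" → prefix "p" already present; 7 new (a, d, d, d, a, a, d)
  "pdpdppdda" → prefix "pdpdppd" already present; 2 new (d, a)
  "pdpdppddapd" → prefix "pdpdppdda" already present; 2 new (p, d)
  "pddaapappp" → prefix "pddaapap" already present; 2 new (p, p)
  "pdpddadda" → prefix "pdpdda" already present; 3 new (d, d, a)
  "pdddpd" → prefix "pdd" already present; 3 new (d, p, d)
Total nodes = 9 + 4 + 8 + 1 + 1 + 3 + 0 + 3 + 0 + 7 + 2 + 2 + 2 + 3 + 3 = 48

48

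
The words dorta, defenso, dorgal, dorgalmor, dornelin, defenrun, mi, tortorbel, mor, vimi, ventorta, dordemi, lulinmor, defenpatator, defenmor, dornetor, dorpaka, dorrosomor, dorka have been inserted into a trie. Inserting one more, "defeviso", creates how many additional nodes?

4

"defe" is already a path in the trie; the remaining "viso" must be added.
Each of the 4 remaining characters creates one node.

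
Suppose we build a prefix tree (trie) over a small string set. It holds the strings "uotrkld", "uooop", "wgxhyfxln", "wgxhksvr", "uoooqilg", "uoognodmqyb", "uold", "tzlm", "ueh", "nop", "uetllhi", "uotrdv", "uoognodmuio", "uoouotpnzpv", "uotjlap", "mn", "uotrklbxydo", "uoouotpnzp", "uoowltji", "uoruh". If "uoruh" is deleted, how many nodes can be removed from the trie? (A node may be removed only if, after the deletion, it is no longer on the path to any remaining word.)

After clearing the end-marker at "uoruh", prune upward until reaching a node still needed by another word.
The suffix "ruh" (3 nodes) is used only by "uoruh"; the node for "uo" still has the child "t", so pruning stops there.
Nodes removed: 3

3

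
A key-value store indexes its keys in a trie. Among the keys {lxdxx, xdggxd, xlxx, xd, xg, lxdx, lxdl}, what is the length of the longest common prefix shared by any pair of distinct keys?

4

Look for the deepest trie node that still has at least two words in its subtree.
e.g. "lxdx" and "lxdxx" share the prefix "lxdx" of length 4; no pair shares a longer one.
Longest shared-prefix length: 4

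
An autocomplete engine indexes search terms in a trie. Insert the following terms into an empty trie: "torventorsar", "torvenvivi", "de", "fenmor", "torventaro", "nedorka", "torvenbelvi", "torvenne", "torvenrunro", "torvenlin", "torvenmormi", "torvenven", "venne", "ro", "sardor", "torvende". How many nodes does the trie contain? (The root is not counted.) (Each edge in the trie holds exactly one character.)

71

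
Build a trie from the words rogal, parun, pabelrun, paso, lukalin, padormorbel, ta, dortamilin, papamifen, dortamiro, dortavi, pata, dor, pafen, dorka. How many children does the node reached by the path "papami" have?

1

The children of the "papami" node are the distinct next characters among strings starting with "papami".
Characters that immediately follow "papami" among the stored strings: {f}.
That node has 1 child edge.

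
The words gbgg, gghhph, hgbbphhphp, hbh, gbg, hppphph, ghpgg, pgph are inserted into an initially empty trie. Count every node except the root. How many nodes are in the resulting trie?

35

Trie structure (* marks end of a word):
(root)
├─ g
│  ├─ b
│  │  └─ g *
│  │     └─ g *
│  ├─ g
│  │  └─ h
│  │     └─ h
│  │        └─ p
│  │           └─ h *
│  └─ h
│     └─ p
│        └─ g
│           └─ g *
├─ h
│  ├─ b
│  │  └─ h *
│  ├─ g
│  │  └─ b
│  │     └─ b
│  │        └─ p
│  │           └─ h
│  │              └─ h
│  │                 └─ p
│  │                    └─ h
│  │                       └─ p *
│  └─ p
│     └─ p
│        └─ p
│           └─ h
│              └─ p
│                 └─ h *
└─ p
   └─ g
      └─ p
         └─ h *
Counting every labelled node above: 35.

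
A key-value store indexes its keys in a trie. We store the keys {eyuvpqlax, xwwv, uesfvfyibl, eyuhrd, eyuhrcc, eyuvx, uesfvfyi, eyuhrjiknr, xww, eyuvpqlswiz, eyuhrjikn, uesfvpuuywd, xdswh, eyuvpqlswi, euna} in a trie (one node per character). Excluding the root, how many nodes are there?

51

For each word, the new-node count is its length minus the longest prefix already in the trie:
  "eyuvpqlax" → 9 new (e, y, u, v, p, q, l, a, x)
  "xwwv" → 4 new (x, w, w, v)
  "uesfvfyibl" → 10 new (u, e, s, f, v, f, y, i, b, l)
  "eyuhrd" → prefix "eyu" already present; 3 new (h, r, d)
  "eyuhrcc" → prefix "eyuhr" already present; 2 new (c, c)
  "eyuvx" → prefix "eyuv" already present; 1 new (x)
  "uesfvfyi" → prefix "uesfvfyi" already present; 0 new (none)
  "eyuhrjiknr" → prefix "eyuhr" already present; 5 new (j, i, k, n, r)
  "xww" → prefix "xww" already present; 0 new (none)
  "eyuvpqlswiz" → prefix "eyuvpql" already present; 4 new (s, w, i, z)
  "eyuhrjikn" → prefix "eyuhrjikn" already present; 0 new (none)
  "uesfvpuuywd" → prefix "uesfv" already present; 6 new (p, u, u, y, w, d)
  "xdswh" → prefix "x" already present; 4 new (d, s, w, h)
  "eyuvpqlswi" → prefix "eyuvpqlswi" already present; 0 new (none)
  "euna" → prefix "e" already present; 3 new (u, n, a)
Total nodes = 9 + 4 + 10 + 3 + 2 + 1 + 0 + 5 + 0 + 4 + 0 + 6 + 4 + 0 + 3 = 51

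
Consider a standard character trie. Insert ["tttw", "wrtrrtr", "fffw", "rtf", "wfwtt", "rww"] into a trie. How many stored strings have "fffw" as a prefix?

1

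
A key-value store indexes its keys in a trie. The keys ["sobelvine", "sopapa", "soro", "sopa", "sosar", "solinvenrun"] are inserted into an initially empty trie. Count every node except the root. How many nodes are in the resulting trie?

27

Trie structure (* marks end of a word):
(root)
└─ s
   └─ o
      ├─ b
      │  └─ e
      │     └─ l
      │        └─ v
      │           └─ i
      │              └─ n
      │                 └─ e *
      ├─ l
      │  └─ i
      │     └─ n
      │        └─ v
      │           └─ e
      │              └─ n
      │                 └─ r
      │                    └─ u
      │                       └─ n *
      ├─ p
      │  └─ a *
      │     └─ p
      │        └─ a *
      ├─ r
      │  └─ o *
      └─ s
         └─ a
            └─ r *
Counting every labelled node above: 27.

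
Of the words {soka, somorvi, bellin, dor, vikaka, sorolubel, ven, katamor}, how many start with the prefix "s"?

3

Walk to "s"; the words in its subtree are exactly those with that prefix.
Matches: "soka", "somorvi", "sorolubel"
Count: 3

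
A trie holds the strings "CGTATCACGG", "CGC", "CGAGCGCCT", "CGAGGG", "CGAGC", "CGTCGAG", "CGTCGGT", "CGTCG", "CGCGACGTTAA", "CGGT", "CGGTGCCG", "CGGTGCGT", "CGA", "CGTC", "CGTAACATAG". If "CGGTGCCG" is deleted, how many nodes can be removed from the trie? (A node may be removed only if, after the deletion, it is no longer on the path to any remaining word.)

2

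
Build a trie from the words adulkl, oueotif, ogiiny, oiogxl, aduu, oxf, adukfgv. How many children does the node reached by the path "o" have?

Walk "o" from the root, arriving at one node.
Characters that immediately follow "o" among the stored strings: {g, i, u, x}.
That node has 4 child edges.

4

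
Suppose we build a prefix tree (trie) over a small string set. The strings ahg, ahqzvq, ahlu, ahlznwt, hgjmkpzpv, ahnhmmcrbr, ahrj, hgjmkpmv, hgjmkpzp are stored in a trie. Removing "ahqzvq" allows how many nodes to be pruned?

4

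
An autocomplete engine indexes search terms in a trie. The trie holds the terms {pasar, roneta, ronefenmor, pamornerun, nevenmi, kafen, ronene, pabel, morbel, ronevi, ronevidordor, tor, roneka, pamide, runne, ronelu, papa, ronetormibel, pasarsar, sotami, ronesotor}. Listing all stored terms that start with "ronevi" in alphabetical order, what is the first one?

Words with prefix "ronevi", in lexicographic order: "ronevi", "ronevidordor"
The 1st is ronevi.

ronevi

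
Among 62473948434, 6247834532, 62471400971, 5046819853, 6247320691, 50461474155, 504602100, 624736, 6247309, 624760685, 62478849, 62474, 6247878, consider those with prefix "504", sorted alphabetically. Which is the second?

Filter for "504…" and sort: "504602100", "50461474155", "5046819853"
The 2nd is 50461474155.

50461474155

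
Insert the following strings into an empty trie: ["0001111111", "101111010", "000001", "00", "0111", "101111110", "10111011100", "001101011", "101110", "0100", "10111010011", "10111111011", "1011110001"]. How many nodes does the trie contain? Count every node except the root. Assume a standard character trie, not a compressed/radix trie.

For each word, the new-node count is its length minus the longest prefix already in the trie:
  "0001111111" → 10 new (0, 0, 0, 1, 1, 1, 1, 1, 1, 1)
  "101111010" → 9 new (1, 0, 1, 1, 1, 1, 0, 1, 0)
  "000001" → prefix "000" already present; 3 new (0, 0, 1)
  "00" → prefix "00" already present; 0 new (none)
  "0111" → prefix "0" already present; 3 new (1, 1, 1)
  "101111110" → prefix "101111" already present; 3 new (1, 1, 0)
  "10111011100" → prefix "10111" already present; 6 new (0, 1, 1, 1, 0, 0)
  "001101011" → prefix "00" already present; 7 new (1, 1, 0, 1, 0, 1, 1)
  "101110" → prefix "101110" already present; 0 new (none)
  "0100" → prefix "01" already present; 2 new (0, 0)
  "10111010011" → prefix "1011101" already present; 4 new (0, 0, 1, 1)
  "10111111011" → prefix "101111110" already present; 2 new (1, 1)
  "1011110001" → prefix "1011110" already present; 3 new (0, 0, 1)
Total nodes = 10 + 9 + 3 + 0 + 3 + 3 + 6 + 7 + 0 + 2 + 4 + 2 + 3 = 52

52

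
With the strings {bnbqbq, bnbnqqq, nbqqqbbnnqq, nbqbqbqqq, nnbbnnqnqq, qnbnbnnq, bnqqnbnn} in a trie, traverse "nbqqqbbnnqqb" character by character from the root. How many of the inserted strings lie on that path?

Check each prefix of "nbqqqbbnnqqb" against the stored set — each match is an end-marker on the path.
Prefixes of the query that are stored words: "nbqqqbbnnqq"
Count: 1

1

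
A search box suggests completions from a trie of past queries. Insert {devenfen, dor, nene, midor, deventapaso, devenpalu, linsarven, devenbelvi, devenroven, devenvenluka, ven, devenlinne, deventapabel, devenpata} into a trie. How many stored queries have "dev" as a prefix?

Traverse to the node for "dev", then collect every word in that subtree.
Words under "dev": devenbelvi, devenfen, devenlinne, devenpalu, devenpata, devenroven, deventapabel, deventapaso, devenvenluka
Count: 9

9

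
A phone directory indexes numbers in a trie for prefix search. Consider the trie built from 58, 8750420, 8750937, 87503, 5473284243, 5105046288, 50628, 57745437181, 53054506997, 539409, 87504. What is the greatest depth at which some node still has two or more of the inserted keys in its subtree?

The deepest shared node is where two words last agree before diverging.
e.g. "87504" and "8750420" share the prefix "87504" of length 5; no pair shares a longer one.
Longest shared-prefix length: 5

5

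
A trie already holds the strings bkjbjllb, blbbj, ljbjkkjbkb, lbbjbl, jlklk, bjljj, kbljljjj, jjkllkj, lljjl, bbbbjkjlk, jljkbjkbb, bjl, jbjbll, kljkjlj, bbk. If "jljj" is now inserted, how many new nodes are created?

1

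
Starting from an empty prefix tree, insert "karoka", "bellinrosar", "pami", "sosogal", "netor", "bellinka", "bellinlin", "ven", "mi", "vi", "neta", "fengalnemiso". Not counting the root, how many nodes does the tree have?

57

For each word, the new-node count is its length minus the longest prefix already in the trie:
  "karoka" → 6 new (k, a, r, o, k, a)
  "bellinrosar" → 11 new (b, e, l, l, i, n, r, o, s, a, r)
  "pami" → 4 new (p, a, m, i)
  "sosogal" → 7 new (s, o, s, o, g, a, l)
  "netor" → 5 new (n, e, t, o, r)
  "bellinka" → prefix "bellin" already present; 2 new (k, a)
  "bellinlin" → prefix "bellin" already present; 3 new (l, i, n)
  "ven" → 3 new (v, e, n)
  "mi" → 2 new (m, i)
  "vi" → prefix "v" already present; 1 new (i)
  "neta" → prefix "net" already present; 1 new (a)
  "fengalnemiso" → 12 new (f, e, n, g, a, l, n, e, m, i, s, o)
Total nodes = 6 + 11 + 4 + 7 + 5 + 2 + 3 + 3 + 2 + 1 + 1 + 12 = 57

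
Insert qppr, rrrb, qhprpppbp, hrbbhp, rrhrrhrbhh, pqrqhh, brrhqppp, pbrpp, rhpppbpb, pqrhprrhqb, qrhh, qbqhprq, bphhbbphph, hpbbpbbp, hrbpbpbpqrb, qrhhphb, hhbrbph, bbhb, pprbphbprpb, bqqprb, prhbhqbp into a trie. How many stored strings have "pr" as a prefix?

Walk to "pr"; the words in its subtree are exactly those with that prefix.
Words under "pr": prhbhqbp
Count: 1

1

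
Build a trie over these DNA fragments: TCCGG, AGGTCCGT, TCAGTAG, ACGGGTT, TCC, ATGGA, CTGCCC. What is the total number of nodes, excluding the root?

Count nodes per top-level branch (shared prefixes stored once):
  'A'-branch (ACGGGTT, AGGTCCGT, ATGGA): 18 nodes
  'C'-branch (CTGCCC): 6 nodes
  'T'-branch (TCAGTAG, TCC, TCCGG): 10 nodes
Sum: 34

34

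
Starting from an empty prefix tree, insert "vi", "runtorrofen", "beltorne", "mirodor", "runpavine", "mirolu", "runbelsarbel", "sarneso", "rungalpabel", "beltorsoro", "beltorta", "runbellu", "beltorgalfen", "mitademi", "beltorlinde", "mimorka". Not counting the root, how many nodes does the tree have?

90

Trace insertions, counting only characters that open a new branch:
  "vi" → 2 new (v, i)
  "runtorrofen" → 11 new (r, u, n, t, o, r, r, o, f, e, n)
  "beltorne" → 8 new (b, e, l, t, o, r, n, e)
  "mirodor" → 7 new (m, i, r, o, d, o, r)
  "runpavine" → prefix "run" already present; 6 new (p, a, v, i, n, e)
  "mirolu" → prefix "miro" already present; 2 new (l, u)
  "runbelsarbel" → prefix "run" already present; 9 new (b, e, l, s, a, r, b, e, l)
  "sarneso" → 7 new (s, a, r, n, e, s, o)
  "rungalpabel" → prefix "run" already present; 8 new (g, a, l, p, a, b, e, l)
  "beltorsoro" → prefix "beltor" already present; 4 new (s, o, r, o)
  "beltorta" → prefix "beltor" already present; 2 new (t, a)
  "runbellu" → prefix "runbel" already present; 2 new (l, u)
  "beltorgalfen" → prefix "beltor" already present; 6 new (g, a, l, f, e, n)
  "mitademi" → prefix "mi" already present; 6 new (t, a, d, e, m, i)
  "beltorlinde" → prefix "beltor" already present; 5 new (l, i, n, d, e)
  "mimorka" → prefix "mi" already present; 5 new (m, o, r, k, a)
Total nodes = 2 + 11 + 8 + 7 + 6 + 2 + 9 + 7 + 8 + 4 + 2 + 2 + 6 + 6 + 5 + 5 = 90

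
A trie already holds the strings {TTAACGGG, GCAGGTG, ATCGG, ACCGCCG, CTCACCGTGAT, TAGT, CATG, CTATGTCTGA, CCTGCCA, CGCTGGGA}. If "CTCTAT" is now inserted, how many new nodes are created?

3

"CTC" is already a path in the trie; the remaining "TAT" must be added.
Each of the 3 remaining characters creates one node.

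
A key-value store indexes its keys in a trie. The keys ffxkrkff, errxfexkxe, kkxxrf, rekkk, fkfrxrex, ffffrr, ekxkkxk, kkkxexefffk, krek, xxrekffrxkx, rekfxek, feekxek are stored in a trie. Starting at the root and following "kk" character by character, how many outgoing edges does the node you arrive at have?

Follow the path "kk" to its node, then look at its outgoing edges.
Characters that immediately follow "kk" among the stored strings: {k, x}.
That node has 2 child edges.

2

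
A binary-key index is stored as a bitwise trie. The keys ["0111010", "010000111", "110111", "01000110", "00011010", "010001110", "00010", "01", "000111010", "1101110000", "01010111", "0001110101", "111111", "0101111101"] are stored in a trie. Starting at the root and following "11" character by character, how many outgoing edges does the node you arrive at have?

2

The children of the "11" node are the distinct next characters among strings starting with "11".
Distinct next characters after "11": 0, 1.
That node has 2 child edges.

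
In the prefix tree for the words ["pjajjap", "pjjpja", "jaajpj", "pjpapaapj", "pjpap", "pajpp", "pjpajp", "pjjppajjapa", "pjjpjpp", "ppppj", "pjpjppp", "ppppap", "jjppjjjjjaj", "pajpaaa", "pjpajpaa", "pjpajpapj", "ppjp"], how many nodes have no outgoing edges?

A leaf is a node with no children — equivalently, the end of a word that is not a proper prefix of any other stored word.
Those words: "jaajpj", "jjppjjjjjaj", "pajpaaa", "pajpp", "pjajjap", "pjjpja", "pjjpjpp", "pjjppajjapa", "pjpajpaa", "pjpajpapj", "pjpapaapj", "pjpjppp", "ppjp", "ppppap", "ppppj"
Leaf count: 15

15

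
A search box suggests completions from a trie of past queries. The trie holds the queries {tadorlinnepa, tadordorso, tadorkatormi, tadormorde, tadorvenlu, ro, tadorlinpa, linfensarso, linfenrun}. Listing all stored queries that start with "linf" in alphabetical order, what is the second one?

Filter for "linf…" and sort: "linfenrun", "linfensarso"
The 2nd is linfensarso.

linfensarso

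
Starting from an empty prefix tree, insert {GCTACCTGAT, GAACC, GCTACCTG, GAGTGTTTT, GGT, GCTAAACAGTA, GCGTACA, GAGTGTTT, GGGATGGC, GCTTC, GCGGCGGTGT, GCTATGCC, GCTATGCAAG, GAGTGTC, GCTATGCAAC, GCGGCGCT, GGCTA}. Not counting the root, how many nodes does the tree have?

Count nodes per top-level branch (shared prefixes stored once):
  'G'-branch (GAACC, GAGTGTC, GAGTGTTT, GAGTGTTTT, GCGGCGCT, GCGGCGGTGT, GCGTACA, GCTAAACAGTA, GCTACCTG, GCTACCTGAT, GCTATGCAAC, GCTATGCAAG, GCTATGCC, GCTTC, GGCTA, GGGATGGC, GGT): 64 nodes
Sum: 64

64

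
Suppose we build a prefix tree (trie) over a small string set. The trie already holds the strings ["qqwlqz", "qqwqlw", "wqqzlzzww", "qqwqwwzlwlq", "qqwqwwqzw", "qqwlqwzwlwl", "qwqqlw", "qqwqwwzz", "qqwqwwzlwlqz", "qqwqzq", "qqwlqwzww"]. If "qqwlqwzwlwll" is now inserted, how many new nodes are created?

1

Walking "qqwlqwzwlwll" from the root, the first 11 characters ("qqwlqwzwlwl") follow existing edges; "l" is the first miss.
Each of the 1 remaining characters creates one node.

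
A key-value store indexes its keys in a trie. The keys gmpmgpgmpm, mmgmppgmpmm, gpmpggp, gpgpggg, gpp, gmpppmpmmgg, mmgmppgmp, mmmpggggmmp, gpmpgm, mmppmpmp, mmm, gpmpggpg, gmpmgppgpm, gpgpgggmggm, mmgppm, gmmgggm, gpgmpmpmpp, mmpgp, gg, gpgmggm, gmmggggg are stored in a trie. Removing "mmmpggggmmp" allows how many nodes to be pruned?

8

Walk "mmmpggggmmp" from the leaf back toward the root, removing each node that no remaining word uses.
The suffix "pggggmmp" (8 nodes) is used only by "mmmpggggmmp"; "mmm" is itself a stored word, so pruning stops there.
Nodes removed: 8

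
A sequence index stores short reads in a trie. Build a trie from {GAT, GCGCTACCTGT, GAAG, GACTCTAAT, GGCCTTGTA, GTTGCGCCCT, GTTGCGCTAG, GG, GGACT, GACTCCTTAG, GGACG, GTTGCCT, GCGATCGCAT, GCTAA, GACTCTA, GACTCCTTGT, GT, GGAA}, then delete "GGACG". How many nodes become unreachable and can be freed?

1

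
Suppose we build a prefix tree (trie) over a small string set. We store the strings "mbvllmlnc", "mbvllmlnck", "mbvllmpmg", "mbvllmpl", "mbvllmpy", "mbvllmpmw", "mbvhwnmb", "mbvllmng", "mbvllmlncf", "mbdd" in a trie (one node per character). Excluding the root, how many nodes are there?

26

For each word, the new-node count is its length minus the longest prefix already in the trie:
  "mbvllmlnc" → 9 new (m, b, v, l, l, m, l, n, c)
  "mbvllmlnck" → prefix "mbvllmlnc" already present; 1 new (k)
  "mbvllmpmg" → prefix "mbvllm" already present; 3 new (p, m, g)
  "mbvllmpl" → prefix "mbvllmp" already present; 1 new (l)
  "mbvllmpy" → prefix "mbvllmp" already present; 1 new (y)
  "mbvllmpmw" → prefix "mbvllmpm" already present; 1 new (w)
  "mbvhwnmb" → prefix "mbv" already present; 5 new (h, w, n, m, b)
  "mbvllmng" → prefix "mbvllm" already present; 2 new (n, g)
  "mbvllmlncf" → prefix "mbvllmlnc" already present; 1 new (f)
  "mbdd" → prefix "mb" already present; 2 new (d, d)
Total nodes = 9 + 1 + 3 + 1 + 1 + 1 + 5 + 2 + 1 + 2 = 26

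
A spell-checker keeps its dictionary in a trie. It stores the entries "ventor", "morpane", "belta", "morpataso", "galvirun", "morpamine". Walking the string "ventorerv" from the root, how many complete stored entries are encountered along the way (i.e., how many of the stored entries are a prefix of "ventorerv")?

1

Walk "ventorerv" from the root; an end-of-word marker is hit whenever a stored word is a prefix of "ventorerv".
Prefixes of the query that are stored words: "ventor"
Count: 1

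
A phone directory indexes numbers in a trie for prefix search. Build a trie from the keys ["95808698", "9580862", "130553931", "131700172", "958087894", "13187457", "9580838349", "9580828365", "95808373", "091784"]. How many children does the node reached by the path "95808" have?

Follow the path "95808" to its node, then look at its outgoing edges.
Distinct next characters after "95808": 2, 3, 6, 7.
That node has 4 child edges.

4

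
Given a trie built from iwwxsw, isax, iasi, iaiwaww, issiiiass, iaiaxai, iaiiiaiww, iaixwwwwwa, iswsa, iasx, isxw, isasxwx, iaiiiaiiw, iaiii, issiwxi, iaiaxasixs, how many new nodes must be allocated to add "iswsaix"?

2

Walking "iswsaix" from the root, the first 5 characters ("iswsa") follow existing edges; "i" is the first miss.
So 7 − 5 = 2 new nodes.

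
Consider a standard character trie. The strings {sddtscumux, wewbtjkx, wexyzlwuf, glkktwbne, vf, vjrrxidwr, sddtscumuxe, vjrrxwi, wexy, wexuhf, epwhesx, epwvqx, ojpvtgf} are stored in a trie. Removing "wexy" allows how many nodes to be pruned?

A node on "wexy"'s path can go only if nothing else ends at it or branches off below it.
Every node on "wexy" is still needed (e.g. by "wexyzlwuf"), so nothing is freed.
Nodes removed: 0

0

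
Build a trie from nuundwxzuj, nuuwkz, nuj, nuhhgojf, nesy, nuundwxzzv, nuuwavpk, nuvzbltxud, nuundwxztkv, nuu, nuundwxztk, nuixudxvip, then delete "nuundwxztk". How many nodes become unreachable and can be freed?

A node on "nuundwxztk"'s path can go only if nothing else ends at it or branches off below it.
Every node on "nuundwxztk" is still needed (e.g. by "nuundwxztkv"), so nothing is freed.
Nodes removed: 0

0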